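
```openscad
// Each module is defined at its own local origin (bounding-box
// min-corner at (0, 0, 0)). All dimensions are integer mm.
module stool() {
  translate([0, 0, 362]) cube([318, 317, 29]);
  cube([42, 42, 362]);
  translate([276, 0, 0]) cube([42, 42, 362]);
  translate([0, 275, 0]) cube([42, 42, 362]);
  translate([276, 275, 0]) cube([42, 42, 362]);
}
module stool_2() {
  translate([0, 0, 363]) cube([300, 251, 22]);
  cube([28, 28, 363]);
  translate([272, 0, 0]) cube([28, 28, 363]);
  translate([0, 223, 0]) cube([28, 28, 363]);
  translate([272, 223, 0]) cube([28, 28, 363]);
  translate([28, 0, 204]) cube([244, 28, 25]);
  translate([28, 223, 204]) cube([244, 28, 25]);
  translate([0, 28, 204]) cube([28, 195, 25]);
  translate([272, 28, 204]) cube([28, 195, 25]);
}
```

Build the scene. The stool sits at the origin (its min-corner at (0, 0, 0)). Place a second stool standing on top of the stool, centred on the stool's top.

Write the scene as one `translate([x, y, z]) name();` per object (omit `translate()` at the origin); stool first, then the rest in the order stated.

stool();
translate([9, 33, 391]) stool_2();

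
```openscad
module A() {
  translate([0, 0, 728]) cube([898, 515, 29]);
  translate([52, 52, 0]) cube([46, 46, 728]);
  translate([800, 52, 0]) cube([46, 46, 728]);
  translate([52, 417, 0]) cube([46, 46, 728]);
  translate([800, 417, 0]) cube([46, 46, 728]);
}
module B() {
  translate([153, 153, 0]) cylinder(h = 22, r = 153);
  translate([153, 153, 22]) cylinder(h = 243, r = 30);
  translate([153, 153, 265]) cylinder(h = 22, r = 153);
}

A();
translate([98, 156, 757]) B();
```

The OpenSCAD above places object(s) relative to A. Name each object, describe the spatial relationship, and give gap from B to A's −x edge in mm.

The spool's min-x is at 98; the table's min-x is 0; gap = 98 mm.

A is a table. B is a spool. The spool is on top of the table. The gap from the spool to the table's −x edge is 98 mm.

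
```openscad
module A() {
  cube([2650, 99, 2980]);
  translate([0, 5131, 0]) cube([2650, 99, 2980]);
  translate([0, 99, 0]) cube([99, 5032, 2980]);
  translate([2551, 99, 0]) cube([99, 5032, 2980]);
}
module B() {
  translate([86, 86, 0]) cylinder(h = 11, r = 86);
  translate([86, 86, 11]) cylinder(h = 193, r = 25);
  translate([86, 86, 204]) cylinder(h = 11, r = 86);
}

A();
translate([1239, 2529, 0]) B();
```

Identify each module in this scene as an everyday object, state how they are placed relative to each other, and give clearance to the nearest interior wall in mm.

A is a house frame. B is a spool. The spool sits inside the house frame, centred. The clearance to the nearest interior wall is 1140 mm.

Clearances: x = 1140, y = 2430; minimum 1140 mm.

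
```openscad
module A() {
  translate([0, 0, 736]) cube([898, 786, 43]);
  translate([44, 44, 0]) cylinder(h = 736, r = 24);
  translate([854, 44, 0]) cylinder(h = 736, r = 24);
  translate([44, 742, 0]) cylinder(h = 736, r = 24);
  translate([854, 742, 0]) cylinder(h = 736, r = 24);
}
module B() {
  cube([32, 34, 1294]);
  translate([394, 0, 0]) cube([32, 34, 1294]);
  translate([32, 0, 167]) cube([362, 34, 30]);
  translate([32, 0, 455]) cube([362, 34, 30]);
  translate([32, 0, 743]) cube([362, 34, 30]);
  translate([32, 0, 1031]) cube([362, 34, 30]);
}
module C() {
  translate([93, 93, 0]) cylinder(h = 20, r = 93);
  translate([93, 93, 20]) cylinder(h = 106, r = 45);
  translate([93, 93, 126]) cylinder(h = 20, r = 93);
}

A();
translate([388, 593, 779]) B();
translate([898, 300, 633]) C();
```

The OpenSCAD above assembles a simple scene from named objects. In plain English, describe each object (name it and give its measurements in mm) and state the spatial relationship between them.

A is a table with a 898×786 mm rectangular top, 43 mm thick, top surface at z = 779 mm, supported by four round legs of 48 mm diameter, each leg's bounding box inset 20 mm from the nearest pair of top edges, running from the floor.

B is a straight ladder. Two 32×34 mm vertical rails, 1294 mm tall, stand 426 mm apart (outside-to-outside) with their front faces coplanar on the −y side. 4 rungs, each 34 mm deep and 30 mm tall, span between the inner faces of the rails, front faces flush with the rails. The lowest rung's underside is at z = 167 mm and rungs are spaced 288 mm apart (underside to underside).

C is a spool: two coaxial disc flanges of radius 93 mm and thickness 20 mm, joined by a core cylinder of radius 45 mm and height 106 mm. The lower flange rests on z = 0 and the three cylinders share a vertical axis.

The ladder is on top of the table. The spool is beside the table with their tops flush at z = 779.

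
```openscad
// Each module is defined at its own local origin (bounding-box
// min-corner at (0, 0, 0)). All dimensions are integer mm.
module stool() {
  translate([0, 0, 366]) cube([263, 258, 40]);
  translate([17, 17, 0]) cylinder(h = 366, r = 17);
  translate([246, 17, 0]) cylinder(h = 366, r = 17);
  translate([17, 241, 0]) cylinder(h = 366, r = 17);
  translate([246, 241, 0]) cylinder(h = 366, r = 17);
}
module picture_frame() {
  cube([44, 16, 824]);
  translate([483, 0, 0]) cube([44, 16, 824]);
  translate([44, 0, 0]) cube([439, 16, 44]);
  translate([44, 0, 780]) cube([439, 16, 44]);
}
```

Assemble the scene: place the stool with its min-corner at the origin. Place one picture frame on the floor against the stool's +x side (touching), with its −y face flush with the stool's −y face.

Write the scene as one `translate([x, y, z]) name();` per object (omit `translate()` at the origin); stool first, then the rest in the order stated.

stool();
translate([263, 0, 0]) picture_frame();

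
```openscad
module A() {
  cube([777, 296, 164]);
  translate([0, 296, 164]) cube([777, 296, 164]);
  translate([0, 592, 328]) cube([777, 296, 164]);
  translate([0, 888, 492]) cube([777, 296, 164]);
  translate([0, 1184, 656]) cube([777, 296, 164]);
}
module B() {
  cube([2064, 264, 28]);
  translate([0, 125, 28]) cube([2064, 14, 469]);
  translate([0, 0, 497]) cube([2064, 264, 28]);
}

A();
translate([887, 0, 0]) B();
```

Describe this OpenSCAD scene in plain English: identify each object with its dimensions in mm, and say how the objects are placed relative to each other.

A is a straight staircase of 5 solid steps. Each step is 777 mm wide (x), 296 mm deep (y, the going) and 164 mm tall (the rise). The first step rests on the floor; each subsequent step sits one going further in +y and one rise higher in +z, directly behind and above the previous step with no overlap.

B is an I-beam lying along x, 2064 mm long. Overall section height 525 mm. Two flanges 264 mm wide (y) and 28 mm thick, one on the floor and one at the top; a web 14 mm thick runs between them, centred on the flange width.

The I-beam is on the floor beside the staircase on its +x side.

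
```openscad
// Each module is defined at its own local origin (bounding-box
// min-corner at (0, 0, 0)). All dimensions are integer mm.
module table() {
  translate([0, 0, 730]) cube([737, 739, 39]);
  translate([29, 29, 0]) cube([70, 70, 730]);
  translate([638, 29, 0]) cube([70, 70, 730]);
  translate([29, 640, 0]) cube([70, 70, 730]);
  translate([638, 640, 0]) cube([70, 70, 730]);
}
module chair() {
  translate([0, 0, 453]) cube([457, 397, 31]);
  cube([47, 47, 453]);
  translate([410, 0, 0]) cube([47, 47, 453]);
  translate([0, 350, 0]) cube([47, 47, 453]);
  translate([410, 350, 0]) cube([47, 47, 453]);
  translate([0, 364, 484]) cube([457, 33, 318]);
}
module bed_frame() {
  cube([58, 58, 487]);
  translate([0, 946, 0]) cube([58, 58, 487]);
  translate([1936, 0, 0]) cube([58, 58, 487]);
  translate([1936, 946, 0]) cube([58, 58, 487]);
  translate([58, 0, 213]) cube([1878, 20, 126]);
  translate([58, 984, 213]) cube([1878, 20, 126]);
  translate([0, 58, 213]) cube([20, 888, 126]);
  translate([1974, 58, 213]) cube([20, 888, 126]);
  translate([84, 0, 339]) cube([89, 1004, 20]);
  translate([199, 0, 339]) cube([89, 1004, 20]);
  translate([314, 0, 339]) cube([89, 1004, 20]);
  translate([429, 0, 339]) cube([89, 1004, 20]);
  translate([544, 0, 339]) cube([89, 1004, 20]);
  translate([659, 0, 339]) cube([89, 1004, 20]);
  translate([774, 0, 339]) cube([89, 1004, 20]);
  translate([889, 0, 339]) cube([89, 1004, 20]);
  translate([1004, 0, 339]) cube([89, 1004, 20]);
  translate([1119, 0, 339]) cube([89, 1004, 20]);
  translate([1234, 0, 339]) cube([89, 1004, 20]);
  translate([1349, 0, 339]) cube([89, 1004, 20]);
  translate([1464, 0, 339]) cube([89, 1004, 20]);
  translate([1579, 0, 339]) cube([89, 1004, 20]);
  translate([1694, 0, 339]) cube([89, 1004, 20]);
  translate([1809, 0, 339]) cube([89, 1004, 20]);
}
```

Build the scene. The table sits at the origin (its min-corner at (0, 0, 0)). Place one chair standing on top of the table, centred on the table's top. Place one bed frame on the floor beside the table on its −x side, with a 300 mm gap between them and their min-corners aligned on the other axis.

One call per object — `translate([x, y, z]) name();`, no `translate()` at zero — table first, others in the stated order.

table();
translate([140, 171, 769]) chair();
translate([-2294, 0, 0]) bed_frame();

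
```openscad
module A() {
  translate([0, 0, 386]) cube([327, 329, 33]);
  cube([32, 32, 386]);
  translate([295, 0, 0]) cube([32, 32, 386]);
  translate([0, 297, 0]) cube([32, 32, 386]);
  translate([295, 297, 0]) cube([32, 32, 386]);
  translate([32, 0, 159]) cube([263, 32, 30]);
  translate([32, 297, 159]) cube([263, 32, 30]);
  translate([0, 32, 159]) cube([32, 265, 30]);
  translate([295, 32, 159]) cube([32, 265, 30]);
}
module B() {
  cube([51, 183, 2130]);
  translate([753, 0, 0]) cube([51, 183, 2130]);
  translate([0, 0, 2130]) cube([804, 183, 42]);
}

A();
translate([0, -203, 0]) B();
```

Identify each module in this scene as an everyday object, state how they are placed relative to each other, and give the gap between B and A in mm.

The door frame's nearest face is 20 mm from the stool's −y face.

A is a stool. B is a door frame. The door frame is on the floor beside the stool on its −y side. The gap between the door frame and the stool is 20 mm.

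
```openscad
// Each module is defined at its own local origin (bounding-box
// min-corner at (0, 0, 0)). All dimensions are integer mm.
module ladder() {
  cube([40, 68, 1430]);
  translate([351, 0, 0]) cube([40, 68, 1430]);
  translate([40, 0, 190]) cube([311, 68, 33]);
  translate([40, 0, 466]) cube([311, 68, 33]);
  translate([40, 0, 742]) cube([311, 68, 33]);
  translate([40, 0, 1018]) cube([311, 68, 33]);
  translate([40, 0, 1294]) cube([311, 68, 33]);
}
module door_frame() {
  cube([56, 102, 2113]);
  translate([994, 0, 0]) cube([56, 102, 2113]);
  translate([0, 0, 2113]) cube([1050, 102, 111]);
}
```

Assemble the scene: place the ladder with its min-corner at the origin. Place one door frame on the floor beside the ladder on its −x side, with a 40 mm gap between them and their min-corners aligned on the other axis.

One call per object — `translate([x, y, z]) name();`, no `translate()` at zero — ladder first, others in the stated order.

ladder();
translate([-1090, 0, 0]) door_frame();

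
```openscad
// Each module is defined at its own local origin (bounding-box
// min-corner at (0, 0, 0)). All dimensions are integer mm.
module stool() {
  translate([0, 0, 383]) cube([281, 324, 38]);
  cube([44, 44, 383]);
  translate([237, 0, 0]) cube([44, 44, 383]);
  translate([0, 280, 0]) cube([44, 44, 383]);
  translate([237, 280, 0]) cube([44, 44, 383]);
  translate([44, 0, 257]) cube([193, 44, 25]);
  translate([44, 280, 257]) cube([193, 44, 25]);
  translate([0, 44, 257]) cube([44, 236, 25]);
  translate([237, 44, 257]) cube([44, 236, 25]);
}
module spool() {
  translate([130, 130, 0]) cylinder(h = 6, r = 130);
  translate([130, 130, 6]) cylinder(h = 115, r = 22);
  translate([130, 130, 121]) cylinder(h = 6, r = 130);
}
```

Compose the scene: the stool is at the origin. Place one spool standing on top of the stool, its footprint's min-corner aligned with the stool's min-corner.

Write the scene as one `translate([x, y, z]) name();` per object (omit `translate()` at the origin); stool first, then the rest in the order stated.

stool();
translate([0, 0, 421]) spool();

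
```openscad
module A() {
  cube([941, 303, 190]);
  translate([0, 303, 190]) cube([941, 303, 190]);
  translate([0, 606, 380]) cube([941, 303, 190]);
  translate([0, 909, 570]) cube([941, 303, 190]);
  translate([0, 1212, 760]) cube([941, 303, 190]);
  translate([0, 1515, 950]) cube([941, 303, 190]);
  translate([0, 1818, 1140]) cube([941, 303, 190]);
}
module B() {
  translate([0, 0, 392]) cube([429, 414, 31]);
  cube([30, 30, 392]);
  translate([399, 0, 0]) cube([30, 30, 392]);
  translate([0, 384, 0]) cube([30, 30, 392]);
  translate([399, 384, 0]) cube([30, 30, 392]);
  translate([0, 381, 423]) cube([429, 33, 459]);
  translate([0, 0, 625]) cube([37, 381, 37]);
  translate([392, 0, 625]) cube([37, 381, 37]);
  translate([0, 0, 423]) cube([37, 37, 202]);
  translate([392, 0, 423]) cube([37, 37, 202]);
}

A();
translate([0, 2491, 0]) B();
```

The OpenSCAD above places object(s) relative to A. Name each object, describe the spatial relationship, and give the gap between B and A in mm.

A is a staircase. B is a chair. The chair is on the floor beside the staircase on its +y side. The gap between the chair and the staircase is 370 mm.

The chair's nearest face is 370 mm from the staircase's +y face.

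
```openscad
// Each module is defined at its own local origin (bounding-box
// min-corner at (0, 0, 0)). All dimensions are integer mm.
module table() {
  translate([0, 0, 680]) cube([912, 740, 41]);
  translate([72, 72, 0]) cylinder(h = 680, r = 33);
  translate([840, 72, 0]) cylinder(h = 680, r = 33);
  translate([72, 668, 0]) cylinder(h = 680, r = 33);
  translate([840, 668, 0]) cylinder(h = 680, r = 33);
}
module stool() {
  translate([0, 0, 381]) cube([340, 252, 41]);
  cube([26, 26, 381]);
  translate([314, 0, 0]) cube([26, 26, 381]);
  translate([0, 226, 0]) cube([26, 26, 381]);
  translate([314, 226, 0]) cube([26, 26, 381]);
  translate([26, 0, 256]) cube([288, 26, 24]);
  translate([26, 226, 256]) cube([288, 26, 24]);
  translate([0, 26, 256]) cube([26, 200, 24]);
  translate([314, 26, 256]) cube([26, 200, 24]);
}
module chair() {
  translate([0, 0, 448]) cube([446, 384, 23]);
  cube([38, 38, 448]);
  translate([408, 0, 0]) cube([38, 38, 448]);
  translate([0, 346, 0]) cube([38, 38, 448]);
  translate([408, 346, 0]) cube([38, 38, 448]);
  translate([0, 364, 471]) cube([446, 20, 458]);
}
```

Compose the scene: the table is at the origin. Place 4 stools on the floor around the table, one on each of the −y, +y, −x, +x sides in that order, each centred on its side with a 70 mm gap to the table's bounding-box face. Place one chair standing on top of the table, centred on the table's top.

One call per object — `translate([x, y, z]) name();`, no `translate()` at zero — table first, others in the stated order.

table();
translate([286, -322, 0]) stool();
translate([286, 810, 0]) stool();
translate([-410, 244, 0]) stool();
translate([982, 244, 0]) stool();
translate([233, 178, 721]) chair();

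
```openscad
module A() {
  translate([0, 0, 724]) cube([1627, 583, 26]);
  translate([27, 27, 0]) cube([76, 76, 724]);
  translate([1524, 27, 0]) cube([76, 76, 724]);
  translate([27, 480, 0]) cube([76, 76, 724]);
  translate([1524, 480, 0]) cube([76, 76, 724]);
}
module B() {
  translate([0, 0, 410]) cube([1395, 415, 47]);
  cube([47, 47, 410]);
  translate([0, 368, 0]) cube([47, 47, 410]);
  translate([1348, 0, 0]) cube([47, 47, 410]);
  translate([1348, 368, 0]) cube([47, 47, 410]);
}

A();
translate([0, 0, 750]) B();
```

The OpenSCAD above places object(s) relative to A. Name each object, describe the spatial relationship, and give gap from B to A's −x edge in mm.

A is a table. B is a bench. The bench is on top of the table. The gap from the bench to the table's −x edge is 0 mm.

The bench's min-x is at 0; the table's min-x is 0; gap = 0 mm.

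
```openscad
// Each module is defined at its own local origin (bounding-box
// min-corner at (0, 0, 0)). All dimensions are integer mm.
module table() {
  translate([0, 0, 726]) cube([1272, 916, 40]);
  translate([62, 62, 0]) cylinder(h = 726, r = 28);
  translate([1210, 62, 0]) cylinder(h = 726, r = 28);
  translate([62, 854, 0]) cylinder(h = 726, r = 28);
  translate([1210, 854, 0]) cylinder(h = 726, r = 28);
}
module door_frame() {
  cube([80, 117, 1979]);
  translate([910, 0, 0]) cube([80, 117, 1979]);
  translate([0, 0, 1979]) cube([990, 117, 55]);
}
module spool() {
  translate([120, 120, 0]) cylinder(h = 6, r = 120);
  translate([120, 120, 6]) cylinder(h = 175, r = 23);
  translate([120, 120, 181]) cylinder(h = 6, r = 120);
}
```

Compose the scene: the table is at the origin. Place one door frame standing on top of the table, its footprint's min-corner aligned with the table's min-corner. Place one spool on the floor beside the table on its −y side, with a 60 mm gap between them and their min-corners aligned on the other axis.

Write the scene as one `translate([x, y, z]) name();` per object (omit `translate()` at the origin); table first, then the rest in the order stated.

table();
translate([0, 0, 766]) door_frame();
translate([0, -300, 0]) spool();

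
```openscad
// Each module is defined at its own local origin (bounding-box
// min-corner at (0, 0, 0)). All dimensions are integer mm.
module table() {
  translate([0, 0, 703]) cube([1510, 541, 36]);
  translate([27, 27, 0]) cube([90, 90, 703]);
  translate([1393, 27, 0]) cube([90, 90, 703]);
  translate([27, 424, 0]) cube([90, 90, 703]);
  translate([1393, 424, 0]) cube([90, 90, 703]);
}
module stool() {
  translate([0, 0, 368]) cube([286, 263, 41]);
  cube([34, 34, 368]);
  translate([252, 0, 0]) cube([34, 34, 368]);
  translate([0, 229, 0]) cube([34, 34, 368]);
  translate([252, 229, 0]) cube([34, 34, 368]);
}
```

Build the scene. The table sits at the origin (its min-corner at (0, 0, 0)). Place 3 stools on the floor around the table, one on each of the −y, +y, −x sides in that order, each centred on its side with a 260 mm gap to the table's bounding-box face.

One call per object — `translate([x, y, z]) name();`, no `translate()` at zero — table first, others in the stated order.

table();
translate([612, -523, 0]) stool();
translate([612, 801, 0]) stool();
translate([-546, 139, 0]) stool();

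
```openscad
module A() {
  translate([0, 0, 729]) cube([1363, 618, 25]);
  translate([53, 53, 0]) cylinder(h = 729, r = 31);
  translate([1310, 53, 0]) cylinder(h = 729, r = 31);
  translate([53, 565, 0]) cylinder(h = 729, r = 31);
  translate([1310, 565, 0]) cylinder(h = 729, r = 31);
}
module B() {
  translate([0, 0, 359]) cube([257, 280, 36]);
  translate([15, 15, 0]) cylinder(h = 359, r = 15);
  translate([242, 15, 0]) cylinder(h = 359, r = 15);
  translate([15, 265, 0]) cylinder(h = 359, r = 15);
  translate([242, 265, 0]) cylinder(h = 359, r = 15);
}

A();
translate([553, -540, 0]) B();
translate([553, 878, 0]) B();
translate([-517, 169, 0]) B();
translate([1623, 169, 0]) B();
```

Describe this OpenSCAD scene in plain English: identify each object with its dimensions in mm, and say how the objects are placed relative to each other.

A is a table: top 1363 mm (x) × 618 mm (y), 25 mm thick, upper face at z = 754 mm, on four round legs of 62 mm diameter, each leg's bounding box inset 22 mm from the nearest pair of top edges, running from z = 0 to the bottom of the top.

B is a four-legged stool. The seat is 257×280 mm, 36 mm thick, top at z = 395 mm. It stands on four round legs, each 30 mm in diameter, from z = 0 to the seat underside, each leg's axis is inset half a diameter from the nearest pair of seat edges (so the leg's bounding box is flush with the corner).

Four stools sit around the table at the −y, +y, −x, +x sides.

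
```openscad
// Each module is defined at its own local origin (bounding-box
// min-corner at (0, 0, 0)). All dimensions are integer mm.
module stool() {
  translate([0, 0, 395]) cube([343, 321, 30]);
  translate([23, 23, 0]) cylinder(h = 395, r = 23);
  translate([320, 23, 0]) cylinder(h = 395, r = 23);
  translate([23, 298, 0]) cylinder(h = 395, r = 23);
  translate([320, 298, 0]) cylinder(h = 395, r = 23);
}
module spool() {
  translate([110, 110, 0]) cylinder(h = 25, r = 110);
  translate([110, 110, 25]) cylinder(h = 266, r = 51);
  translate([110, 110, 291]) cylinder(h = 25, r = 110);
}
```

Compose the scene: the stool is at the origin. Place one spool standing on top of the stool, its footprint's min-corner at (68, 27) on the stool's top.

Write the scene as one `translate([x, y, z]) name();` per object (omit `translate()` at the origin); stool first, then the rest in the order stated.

stool();
translate([68, 27, 425]) spool();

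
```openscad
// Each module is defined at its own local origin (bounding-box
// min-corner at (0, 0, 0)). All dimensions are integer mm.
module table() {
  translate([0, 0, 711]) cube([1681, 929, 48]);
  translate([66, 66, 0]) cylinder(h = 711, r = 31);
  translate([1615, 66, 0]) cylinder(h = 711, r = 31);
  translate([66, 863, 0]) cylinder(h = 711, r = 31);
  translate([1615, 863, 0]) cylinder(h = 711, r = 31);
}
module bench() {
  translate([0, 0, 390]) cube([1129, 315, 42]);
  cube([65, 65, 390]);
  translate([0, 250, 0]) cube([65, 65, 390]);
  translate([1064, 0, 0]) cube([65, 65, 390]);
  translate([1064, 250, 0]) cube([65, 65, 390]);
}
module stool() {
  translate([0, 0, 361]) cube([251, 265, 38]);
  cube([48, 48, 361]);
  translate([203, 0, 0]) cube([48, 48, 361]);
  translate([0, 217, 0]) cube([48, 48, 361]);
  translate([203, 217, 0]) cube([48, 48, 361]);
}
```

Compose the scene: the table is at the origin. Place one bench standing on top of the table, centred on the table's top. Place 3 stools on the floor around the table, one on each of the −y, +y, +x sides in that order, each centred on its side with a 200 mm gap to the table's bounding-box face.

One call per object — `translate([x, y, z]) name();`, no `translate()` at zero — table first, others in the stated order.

table();
translate([276, 307, 759]) bench();
translate([715, -465, 0]) stool();
translate([715, 1129, 0]) stool();
translate([1881, 332, 0]) stool();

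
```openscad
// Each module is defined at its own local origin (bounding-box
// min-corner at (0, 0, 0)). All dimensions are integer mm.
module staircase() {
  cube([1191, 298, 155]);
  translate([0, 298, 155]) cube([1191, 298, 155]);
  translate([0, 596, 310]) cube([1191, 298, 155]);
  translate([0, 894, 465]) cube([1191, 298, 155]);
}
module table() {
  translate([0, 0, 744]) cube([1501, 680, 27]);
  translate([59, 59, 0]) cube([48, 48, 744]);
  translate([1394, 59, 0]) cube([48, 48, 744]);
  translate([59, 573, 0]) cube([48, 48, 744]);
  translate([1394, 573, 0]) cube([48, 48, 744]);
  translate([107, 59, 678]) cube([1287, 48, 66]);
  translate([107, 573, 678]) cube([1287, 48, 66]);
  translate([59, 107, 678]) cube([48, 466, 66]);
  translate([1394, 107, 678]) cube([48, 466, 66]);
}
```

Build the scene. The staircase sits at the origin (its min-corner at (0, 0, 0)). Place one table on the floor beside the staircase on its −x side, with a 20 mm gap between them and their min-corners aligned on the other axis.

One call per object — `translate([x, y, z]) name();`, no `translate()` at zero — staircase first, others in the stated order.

staircase();
translate([-1521, 0, 0]) table();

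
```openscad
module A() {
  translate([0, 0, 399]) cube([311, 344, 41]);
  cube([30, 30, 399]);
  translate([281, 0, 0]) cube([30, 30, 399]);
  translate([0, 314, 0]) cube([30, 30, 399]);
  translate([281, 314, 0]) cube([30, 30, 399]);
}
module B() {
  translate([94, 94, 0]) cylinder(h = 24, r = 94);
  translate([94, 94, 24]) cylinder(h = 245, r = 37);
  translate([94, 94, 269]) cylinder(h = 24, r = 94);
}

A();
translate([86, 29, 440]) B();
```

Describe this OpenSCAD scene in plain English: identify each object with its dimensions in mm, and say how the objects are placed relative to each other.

A is a simple wooden stool: a rectangular seat 311 mm (x) by 344 mm (y), 41 mm thick, top face at z = 440 mm, on four square legs, each 30×30 mm in cross-section. The legs rest on z = 0, each flush with a corner of the seat.

B is a spool: two coaxial disc flanges of radius 94 mm and thickness 24 mm, joined by a core cylinder of radius 37 mm and height 245 mm. The lower flange rests on z = 0 and the three cylinders share a vertical axis.

The spool is on top of the stool.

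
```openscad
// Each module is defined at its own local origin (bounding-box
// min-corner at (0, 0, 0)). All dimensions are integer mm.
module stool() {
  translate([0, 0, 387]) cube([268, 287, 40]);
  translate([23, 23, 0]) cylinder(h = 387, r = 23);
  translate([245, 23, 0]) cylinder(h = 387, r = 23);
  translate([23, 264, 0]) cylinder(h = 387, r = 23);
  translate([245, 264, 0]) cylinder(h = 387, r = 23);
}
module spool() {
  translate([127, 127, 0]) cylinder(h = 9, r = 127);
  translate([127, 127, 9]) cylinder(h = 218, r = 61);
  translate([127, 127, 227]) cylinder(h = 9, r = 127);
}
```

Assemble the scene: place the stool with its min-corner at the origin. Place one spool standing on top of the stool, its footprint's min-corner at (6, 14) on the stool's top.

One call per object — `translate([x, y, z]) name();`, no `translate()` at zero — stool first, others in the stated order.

stool();
translate([6, 14, 427]) spool();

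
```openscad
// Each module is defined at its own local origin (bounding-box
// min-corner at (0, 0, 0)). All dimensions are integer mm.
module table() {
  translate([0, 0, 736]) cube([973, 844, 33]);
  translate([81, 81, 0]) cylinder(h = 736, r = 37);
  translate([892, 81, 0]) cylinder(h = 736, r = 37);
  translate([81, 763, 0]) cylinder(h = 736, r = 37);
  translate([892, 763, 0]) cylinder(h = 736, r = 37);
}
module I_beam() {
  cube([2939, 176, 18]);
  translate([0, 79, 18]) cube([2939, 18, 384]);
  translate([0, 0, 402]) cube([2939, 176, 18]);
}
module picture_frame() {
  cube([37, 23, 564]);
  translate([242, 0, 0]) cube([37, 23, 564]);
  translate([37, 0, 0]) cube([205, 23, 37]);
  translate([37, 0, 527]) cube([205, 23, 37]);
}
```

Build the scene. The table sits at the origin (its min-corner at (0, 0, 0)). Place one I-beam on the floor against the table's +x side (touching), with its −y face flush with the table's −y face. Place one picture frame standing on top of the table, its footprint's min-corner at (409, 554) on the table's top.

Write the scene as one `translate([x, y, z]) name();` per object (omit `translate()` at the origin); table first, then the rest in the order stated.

table();
translate([973, 0, 0]) I_beam();
translate([409, 554, 769]) picture_frame();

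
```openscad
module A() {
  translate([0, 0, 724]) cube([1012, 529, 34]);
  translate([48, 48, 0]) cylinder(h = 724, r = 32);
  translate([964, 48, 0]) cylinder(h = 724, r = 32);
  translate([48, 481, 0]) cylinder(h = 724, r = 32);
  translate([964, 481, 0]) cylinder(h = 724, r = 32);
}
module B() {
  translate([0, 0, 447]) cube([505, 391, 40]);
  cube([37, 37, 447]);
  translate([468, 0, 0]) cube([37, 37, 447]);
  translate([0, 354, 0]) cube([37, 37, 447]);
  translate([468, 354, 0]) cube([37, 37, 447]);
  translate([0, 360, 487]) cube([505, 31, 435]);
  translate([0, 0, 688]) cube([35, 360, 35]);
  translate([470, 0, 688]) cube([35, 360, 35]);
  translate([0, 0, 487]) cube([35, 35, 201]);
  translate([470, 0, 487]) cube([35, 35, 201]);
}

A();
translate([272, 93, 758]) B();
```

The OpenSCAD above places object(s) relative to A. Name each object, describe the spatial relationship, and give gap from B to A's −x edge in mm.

A is a table. B is a chair. The chair is on top of the table. The gap from the chair to the table's −x edge is 272 mm.

The chair's min-x is at 272; the table's min-x is 0; gap = 272 mm.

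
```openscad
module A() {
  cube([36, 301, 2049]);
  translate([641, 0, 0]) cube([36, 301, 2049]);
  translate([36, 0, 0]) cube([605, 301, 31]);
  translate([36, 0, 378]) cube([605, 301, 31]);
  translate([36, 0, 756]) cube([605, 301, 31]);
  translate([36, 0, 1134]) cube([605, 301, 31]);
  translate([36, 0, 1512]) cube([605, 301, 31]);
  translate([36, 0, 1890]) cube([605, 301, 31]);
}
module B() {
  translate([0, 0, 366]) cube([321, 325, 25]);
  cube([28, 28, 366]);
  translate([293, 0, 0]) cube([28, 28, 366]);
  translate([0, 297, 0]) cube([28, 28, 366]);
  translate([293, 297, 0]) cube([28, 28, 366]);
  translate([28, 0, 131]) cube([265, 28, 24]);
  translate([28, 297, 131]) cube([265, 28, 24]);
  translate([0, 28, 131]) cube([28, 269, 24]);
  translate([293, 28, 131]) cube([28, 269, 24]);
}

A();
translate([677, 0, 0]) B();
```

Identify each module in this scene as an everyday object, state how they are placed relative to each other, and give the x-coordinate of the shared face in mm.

A is a bookshelf. B is a stool. The stool is against the bookshelf's +x side, with their −y faces flush. The x-coordinate of the shared face is 677 mm.

The bookshelf's +x face and the stool's −x face are both at x = 677 mm.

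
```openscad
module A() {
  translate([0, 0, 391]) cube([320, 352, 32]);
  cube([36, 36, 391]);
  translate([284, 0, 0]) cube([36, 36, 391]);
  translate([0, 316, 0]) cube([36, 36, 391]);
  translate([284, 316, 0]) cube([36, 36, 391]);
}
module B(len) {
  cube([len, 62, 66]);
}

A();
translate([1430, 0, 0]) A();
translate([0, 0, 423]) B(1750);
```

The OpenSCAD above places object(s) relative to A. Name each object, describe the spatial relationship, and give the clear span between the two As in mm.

A is a stool. B is a beam. A beam spans the tops of two stools. The clear span between the two stools is 1110 mm.

Second stool starts at x = 1430; first ends at x = 320; clear span = 1430 − 320 = 1110 mm.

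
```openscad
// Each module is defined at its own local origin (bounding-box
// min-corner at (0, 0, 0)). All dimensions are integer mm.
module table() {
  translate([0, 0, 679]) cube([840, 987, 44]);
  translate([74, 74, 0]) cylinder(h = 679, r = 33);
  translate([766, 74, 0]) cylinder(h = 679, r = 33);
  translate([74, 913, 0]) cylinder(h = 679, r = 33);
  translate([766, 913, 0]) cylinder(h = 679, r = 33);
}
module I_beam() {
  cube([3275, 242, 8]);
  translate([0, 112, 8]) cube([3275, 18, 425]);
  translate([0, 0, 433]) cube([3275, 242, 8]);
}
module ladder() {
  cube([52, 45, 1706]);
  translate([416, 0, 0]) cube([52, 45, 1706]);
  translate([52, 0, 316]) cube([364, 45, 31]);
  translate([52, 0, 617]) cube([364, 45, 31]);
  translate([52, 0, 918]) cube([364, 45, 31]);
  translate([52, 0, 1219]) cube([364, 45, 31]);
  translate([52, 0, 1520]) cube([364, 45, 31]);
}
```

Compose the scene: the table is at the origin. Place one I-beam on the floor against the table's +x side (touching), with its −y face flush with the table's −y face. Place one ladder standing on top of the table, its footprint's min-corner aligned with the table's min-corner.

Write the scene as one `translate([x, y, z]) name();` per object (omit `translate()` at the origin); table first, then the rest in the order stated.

table();
translate([840, 0, 0]) I_beam();
translate([0, 0, 723]) ladder();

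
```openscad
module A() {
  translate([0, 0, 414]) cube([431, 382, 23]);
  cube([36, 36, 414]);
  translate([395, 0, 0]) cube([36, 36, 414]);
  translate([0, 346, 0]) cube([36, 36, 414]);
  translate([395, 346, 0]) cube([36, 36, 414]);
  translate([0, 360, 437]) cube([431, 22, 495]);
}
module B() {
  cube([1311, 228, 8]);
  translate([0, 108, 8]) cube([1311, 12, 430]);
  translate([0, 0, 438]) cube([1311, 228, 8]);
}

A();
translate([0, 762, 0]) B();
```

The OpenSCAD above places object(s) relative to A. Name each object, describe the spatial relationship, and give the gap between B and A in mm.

A is a chair. B is an I-beam. The I-beam is on the floor beside the chair on its +y side. The gap between the I-beam and the chair is 380 mm.

The I-beam's nearest face is 380 mm from the chair's +y face.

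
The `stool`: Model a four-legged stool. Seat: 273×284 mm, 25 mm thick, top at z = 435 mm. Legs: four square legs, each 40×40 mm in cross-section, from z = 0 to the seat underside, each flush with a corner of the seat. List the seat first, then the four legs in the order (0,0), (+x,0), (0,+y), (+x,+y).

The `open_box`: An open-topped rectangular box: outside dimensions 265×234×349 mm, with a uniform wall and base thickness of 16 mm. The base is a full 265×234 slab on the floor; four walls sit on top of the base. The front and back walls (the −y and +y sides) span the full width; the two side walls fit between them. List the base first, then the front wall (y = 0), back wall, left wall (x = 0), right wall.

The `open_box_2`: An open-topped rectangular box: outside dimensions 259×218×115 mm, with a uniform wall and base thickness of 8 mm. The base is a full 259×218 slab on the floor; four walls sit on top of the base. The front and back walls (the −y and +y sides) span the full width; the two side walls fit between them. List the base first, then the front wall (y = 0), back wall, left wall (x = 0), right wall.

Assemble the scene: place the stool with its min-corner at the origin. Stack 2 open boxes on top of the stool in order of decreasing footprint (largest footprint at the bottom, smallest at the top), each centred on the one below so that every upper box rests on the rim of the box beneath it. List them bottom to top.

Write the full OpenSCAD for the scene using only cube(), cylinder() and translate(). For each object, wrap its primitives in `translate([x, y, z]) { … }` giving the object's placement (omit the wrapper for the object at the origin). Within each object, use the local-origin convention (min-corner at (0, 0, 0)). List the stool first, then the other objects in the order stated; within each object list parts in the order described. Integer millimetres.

translate([0, 0, 410]) cube([273, 284, 25]);
cube([40, 40, 410]);
translate([233, 0, 0]) cube([40, 40, 410]);
translate([0, 244, 0]) cube([40, 40, 410]);
translate([233, 244, 0]) cube([40, 40, 410]);
translate([4, 25, 435]) {
  cube([265, 234, 16]);
  translate([0, 0, 16]) cube([265, 16, 333]);
  translate([0, 218, 16]) cube([265, 16, 333]);
  translate([0, 16, 16]) cube([16, 202, 333]);
  translate([249, 16, 16]) cube([16, 202, 333]);
}
translate([7, 33, 784]) {
  cube([259, 218, 8]);
  translate([0, 0, 8]) cube([259, 8, 107]);
  translate([0, 210, 8]) cube([259, 8, 107]);
  translate([0, 8, 8]) cube([8, 202, 107]);
  translate([251, 8, 8]) cube([8, 202, 107]);
}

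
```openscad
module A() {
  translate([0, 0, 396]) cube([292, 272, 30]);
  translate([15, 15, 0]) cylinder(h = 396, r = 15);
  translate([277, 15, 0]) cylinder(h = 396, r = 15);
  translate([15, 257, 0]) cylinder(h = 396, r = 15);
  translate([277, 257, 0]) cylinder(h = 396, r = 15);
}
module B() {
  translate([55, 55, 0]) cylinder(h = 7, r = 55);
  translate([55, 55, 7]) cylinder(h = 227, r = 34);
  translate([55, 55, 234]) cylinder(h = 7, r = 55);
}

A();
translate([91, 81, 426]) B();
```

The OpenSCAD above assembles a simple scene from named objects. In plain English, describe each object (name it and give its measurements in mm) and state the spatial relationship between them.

A is a four-legged stool. The seat is a 292×272×30 mm slab whose top surface is at z = 426 mm; four round legs, each 30 mm in diameter, run from the floor (z = 0) to the underside of the seat, each leg's axis is inset half a diameter from the nearest pair of seat edges (so the leg's bounding box is flush with the corner).

B is a spool: two coaxial disc flanges of radius 55 mm and thickness 7 mm, joined by a core cylinder of radius 34 mm and height 227 mm. The lower flange rests on z = 0 and the three cylinders share a vertical axis.

The spool is on top of the stool, centred.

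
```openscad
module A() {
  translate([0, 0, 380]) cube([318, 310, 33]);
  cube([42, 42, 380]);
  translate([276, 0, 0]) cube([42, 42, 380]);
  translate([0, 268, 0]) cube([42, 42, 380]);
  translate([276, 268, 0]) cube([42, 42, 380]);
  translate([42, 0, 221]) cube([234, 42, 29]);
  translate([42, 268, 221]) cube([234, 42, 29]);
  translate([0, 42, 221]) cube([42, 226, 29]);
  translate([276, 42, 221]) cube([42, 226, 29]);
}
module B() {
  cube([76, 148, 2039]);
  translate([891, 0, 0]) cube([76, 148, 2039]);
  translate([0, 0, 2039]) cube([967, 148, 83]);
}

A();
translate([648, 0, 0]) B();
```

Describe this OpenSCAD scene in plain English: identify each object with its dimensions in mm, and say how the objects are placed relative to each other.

A is a four-legged stool. The seat is a 318×310×33 mm slab whose top surface is at z = 413 mm; four square legs, each 42×42 mm in cross-section, run from the floor (z = 0) to the underside of the seat, each flush with a corner of the seat. Four stretchers, 42 mm wide and 29 mm tall, connect adjacent legs with their undersides at z = 221 mm, each running between the inner faces of the legs it joins and aligned with the legs' outer faces on the other axis.

B is a door frame. The clear opening is 815 mm wide and 2039 mm high. Two 76 mm wide jambs, 148 mm deep, stand either side of the opening from the floor to the top of the opening. A 83 mm thick head sits across the top of both jambs, spanning the full outside width of the frame.

The door frame is on the floor beside the stool on its +x side.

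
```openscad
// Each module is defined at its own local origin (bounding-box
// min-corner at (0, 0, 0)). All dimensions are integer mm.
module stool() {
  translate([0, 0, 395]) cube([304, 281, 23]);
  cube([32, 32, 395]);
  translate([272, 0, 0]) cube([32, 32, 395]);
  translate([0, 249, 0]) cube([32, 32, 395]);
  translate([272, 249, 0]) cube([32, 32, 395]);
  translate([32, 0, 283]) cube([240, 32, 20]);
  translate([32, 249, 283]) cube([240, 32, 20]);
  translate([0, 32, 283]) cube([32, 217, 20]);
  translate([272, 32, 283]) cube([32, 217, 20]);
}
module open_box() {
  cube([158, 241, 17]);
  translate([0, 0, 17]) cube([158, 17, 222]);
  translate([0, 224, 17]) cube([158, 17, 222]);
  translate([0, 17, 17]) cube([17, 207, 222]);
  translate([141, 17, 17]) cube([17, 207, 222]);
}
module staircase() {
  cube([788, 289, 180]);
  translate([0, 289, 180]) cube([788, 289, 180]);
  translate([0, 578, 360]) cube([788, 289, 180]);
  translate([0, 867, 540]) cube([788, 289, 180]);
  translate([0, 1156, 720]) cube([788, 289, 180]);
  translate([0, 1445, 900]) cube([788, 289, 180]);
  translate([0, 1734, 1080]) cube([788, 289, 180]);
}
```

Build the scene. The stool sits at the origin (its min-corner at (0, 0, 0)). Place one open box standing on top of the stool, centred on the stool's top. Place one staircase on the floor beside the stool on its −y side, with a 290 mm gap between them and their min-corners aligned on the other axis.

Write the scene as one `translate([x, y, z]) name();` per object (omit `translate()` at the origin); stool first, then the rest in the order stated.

stool();
translate([73, 20, 418]) open_box();
translate([0, -2313, 0]) staircase();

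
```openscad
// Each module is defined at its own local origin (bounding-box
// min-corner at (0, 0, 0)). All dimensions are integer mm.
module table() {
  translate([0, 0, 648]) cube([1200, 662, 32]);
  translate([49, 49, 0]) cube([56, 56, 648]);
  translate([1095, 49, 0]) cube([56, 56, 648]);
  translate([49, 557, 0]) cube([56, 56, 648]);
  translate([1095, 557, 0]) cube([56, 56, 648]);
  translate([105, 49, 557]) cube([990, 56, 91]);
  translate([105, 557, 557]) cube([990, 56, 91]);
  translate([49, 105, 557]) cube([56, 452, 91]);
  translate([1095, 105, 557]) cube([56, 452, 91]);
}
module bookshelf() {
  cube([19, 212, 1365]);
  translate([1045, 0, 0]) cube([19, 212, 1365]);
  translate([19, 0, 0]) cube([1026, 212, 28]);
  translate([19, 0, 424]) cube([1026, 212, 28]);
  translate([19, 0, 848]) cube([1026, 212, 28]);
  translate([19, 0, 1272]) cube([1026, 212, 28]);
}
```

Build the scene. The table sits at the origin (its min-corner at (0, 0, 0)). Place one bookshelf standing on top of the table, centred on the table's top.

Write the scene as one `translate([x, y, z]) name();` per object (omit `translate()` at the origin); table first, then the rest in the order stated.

table();
translate([68, 225, 680]) bookshelf();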